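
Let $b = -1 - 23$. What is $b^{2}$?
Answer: $576$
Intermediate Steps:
$b = -24$ ($b = -1 - 23 = -24$)
$b^{2} = \left(-24\right)^{2} = 576$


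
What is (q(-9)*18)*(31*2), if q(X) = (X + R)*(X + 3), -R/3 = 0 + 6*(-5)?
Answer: -542376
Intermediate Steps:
R = 90 (R = -3*(0 + 6*(-5)) = -3*(0 - 30) = -3*(-30) = 90)
q(X) = (3 + X)*(90 + X) (q(X) = (X + 90)*(X + 3) = (90 + X)*(3 + X) = (3 + X)*(90 + X))
(q(-9)*18)*(31*2) = ((270 + (-9)² + 93*(-9))*18)*(31*2) = ((270 + 81 - 837)*18)*62 = -486*18*62 = -8748*62 = -542376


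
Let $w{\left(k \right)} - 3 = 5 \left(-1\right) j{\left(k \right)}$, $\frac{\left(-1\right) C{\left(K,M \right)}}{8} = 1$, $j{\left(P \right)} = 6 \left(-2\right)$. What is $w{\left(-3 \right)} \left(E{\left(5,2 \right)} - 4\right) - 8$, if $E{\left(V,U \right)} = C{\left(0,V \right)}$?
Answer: $-764$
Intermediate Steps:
$j{\left(P \right)} = -12$
$C{\left(K,M \right)} = -8$ ($C{\left(K,M \right)} = \left(-8\right) 1 = -8$)
$E{\left(V,U \right)} = -8$
$w{\left(k \right)} = 63$ ($w{\left(k \right)} = 3 + 5 \left(-1\right) \left(-12\right) = 3 - -60 = 3 + 60 = 63$)
$w{\left(-3 \right)} \left(E{\left(5,2 \right)} - 4\right) - 8 = 63 \left(-8 - 4\right) - 8 = 63 \left(-12\right) - 8 = -756 - 8 = -764$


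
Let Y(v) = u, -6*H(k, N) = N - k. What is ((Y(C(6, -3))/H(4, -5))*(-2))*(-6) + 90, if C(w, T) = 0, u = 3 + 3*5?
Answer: 234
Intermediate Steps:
u = 18 (u = 3 + 15 = 18)
H(k, N) = -N/6 + k/6 (H(k, N) = -(N - k)/6 = -N/6 + k/6)
Y(v) = 18
((Y(C(6, -3))/H(4, -5))*(-2))*(-6) + 90 = ((18/(-1/6*(-5) + (1/6)*4))*(-2))*(-6) + 90 = ((18/(5/6 + 2/3))*(-2))*(-6) + 90 = ((18/(3/2))*(-2))*(-6) + 90 = ((18*(2/3))*(-2))*(-6) + 90 = (12*(-2))*(-6) + 90 = -24*(-6) + 90 = 144 + 90 = 234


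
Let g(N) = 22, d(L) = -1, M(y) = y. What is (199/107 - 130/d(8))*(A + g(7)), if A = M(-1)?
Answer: 296289/107 ≈ 2769.1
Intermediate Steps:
A = -1
(199/107 - 130/d(8))*(A + g(7)) = (199/107 - 130/(-1))*(-1 + 22) = (199*(1/107) - 130*(-1))*21 = (199/107 + 130)*21 = (14109/107)*21 = 296289/107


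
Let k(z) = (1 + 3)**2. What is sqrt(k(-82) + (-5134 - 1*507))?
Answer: 75*I ≈ 75.0*I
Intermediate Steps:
k(z) = 16 (k(z) = 4**2 = 16)
sqrt(k(-82) + (-5134 - 1*507)) = sqrt(16 + (-5134 - 1*507)) = sqrt(16 + (-5134 - 507)) = sqrt(16 - 5641) = sqrt(-5625) = 75*I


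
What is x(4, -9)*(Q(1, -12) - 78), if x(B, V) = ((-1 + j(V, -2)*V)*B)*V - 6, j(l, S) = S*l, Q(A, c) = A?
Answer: -451374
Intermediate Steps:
x(B, V) = -6 + B*V*(-1 - 2*V**2) (x(B, V) = ((-1 + (-2*V)*V)*B)*V - 6 = ((-1 - 2*V**2)*B)*V - 6 = (B*(-1 - 2*V**2))*V - 6 = B*V*(-1 - 2*V**2) - 6 = -6 + B*V*(-1 - 2*V**2))
x(4, -9)*(Q(1, -12) - 78) = (-6 - 1*4*(-9) - 2*4*(-9)**3)*(1 - 78) = (-6 + 36 - 2*4*(-729))*(-77) = (-6 + 36 + 5832)*(-77) = 5862*(-77) = -451374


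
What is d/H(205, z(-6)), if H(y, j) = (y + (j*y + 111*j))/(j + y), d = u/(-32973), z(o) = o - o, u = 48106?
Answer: -48106/32973 ≈ -1.4590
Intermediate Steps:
z(o) = 0
d = -48106/32973 (d = 48106/(-32973) = 48106*(-1/32973) = -48106/32973 ≈ -1.4590)
H(y, j) = (y + 111*j + j*y)/(j + y) (H(y, j) = (y + (111*j + j*y))/(j + y) = (y + 111*j + j*y)/(j + y))
d/H(205, z(-6)) = -48106*(0 + 205)/(205 + 111*0 + 0*205)/32973 = -48106*205/(205 + 0 + 0)/32973 = -48106/(32973*1) = -48106/32973/1 = -48106/32973*1 = -48106/32973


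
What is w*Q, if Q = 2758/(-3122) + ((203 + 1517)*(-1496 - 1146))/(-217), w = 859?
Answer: 870444260289/48391 ≈ 1.7988e+7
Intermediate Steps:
Q = 1013322771/48391 (Q = 2758*(-1/3122) + (1720*(-2642))*(-1/217) = -197/223 - 4544240*(-1/217) = -197/223 + 4544240/217 = 1013322771/48391 ≈ 20940.)
w*Q = 859*(1013322771/48391) = 870444260289/48391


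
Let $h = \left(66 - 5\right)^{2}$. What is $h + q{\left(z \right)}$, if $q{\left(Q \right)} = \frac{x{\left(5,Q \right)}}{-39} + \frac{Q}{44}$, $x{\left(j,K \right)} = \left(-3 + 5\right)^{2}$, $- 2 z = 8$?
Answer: $\frac{1596226}{429} \approx 3720.8$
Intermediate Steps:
$z = -4$ ($z = \left(- \frac{1}{2}\right) 8 = -4$)
$x{\left(j,K \right)} = 4$ ($x{\left(j,K \right)} = 2^{2} = 4$)
$q{\left(Q \right)} = - \frac{4}{39} + \frac{Q}{44}$ ($q{\left(Q \right)} = \frac{4}{-39} + \frac{Q}{44} = 4 \left(- \frac{1}{39}\right) + Q \frac{1}{44} = - \frac{4}{39} + \frac{Q}{44}$)
$h = 3721$ ($h = 61^{2} = 3721$)
$h + q{\left(z \right)} = 3721 + \left(- \frac{4}{39} + \frac{1}{44} \left(-4\right)\right) = 3721 - \frac{83}{429} = \frac{1596226}{429}$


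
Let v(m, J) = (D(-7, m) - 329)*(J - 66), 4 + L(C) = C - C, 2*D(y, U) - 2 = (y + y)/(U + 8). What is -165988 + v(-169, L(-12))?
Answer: -3289714/23 ≈ -1.4303e+5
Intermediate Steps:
D(y, U) = 1 + y/(8 + U) (D(y, U) = 1 + ((y + y)/(U + 8))/2 = 1 + ((2*y)/(8 + U))/2 = 1 + (2*y/(8 + U))/2 = 1 + y/(8 + U))
L(C) = -4 (L(C) = -4 + (C - C) = -4 + 0 = -4)
v(m, J) = (-329 + (1 + m)/(8 + m))*(-66 + J) (v(m, J) = ((8 + m - 7)/(8 + m) - 329)*(J - 66) = ((1 + m)/(8 + m) - 329)*(-66 + J) = (-329 + (1 + m)/(8 + m))*(-66 + J))
-165988 + v(-169, L(-12)) = -165988 + (173646 - 2631*(-4) + 21648*(-169) - 328*(-4)*(-169))/(8 - 169) = -165988 + (173646 + 10524 - 3658512 - 221728)/(-161) = -165988 - 1/161*(-3696070) = -165988 + 528010/23 = -3289714/23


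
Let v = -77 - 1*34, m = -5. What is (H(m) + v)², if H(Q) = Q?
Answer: 13456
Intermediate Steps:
v = -111 (v = -77 - 34 = -111)
(H(m) + v)² = (-5 - 111)² = (-116)² = 13456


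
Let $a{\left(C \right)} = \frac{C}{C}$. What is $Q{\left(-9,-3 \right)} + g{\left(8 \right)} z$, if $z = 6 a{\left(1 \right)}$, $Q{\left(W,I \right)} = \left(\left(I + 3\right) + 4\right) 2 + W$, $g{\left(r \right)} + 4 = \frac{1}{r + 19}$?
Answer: $- \frac{223}{9} \approx -24.778$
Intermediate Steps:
$a{\left(C \right)} = 1$
$g{\left(r \right)} = -4 + \frac{1}{19 + r}$ ($g{\left(r \right)} = -4 + \frac{1}{r + 19} = -4 + \frac{1}{19 + r}$)
$Q{\left(W,I \right)} = 14 + W + 2 I$ ($Q{\left(W,I \right)} = \left(\left(3 + I\right) + 4\right) 2 + W = \left(7 + I\right) 2 + W = \left(14 + 2 I\right) + W = 14 + W + 2 I$)
$z = 6$ ($z = 6 \cdot 1 = 6$)
$Q{\left(-9,-3 \right)} + g{\left(8 \right)} z = \left(14 - 9 + 2 \left(-3\right)\right) + \frac{-75 - 32}{19 + 8} \cdot 6 = \left(14 - 9 - 6\right) + \frac{-75 - 32}{27} \cdot 6 = -1 + \frac{1}{27} \left(-107\right) 6 = -1 - \frac{214}{9} = - \frac{223}{9}$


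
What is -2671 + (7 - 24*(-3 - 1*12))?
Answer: -2304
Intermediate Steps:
-2671 + (7 - 24*(-3 - 1*12)) = -2671 + (7 - 24*(-3 - 12)) = -2671 + (7 - 24*(-15)) = -2671 + (7 + 360) = -2671 + 367 = -2304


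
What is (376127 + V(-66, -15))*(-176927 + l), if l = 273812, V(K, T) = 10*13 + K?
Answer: 36447265035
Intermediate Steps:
V(K, T) = 130 + K
(376127 + V(-66, -15))*(-176927 + l) = (376127 + (130 - 66))*(-176927 + 273812) = (376127 + 64)*96885 = 376191*96885 = 36447265035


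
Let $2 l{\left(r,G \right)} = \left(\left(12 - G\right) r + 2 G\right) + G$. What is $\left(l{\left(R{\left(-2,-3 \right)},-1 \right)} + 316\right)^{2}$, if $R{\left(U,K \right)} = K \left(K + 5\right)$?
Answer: $\frac{303601}{4} \approx 75900.0$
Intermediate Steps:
$R{\left(U,K \right)} = K \left(5 + K\right)$
$l{\left(r,G \right)} = \frac{3 G}{2} + \frac{r \left(12 - G\right)}{2}$ ($l{\left(r,G \right)} = \frac{\left(\left(12 - G\right) r + 2 G\right) + G}{2} = \frac{\left(r \left(12 - G\right) + 2 G\right) + G}{2} = \frac{\left(2 G + r \left(12 - G\right)\right) + G}{2} = \frac{3 G + r \left(12 - G\right)}{2} = \frac{3 G}{2} + \frac{r \left(12 - G\right)}{2}$)
$\left(l{\left(R{\left(-2,-3 \right)},-1 \right)} + 316\right)^{2} = \left(\left(6 \left(- 3 \left(5 - 3\right)\right) + \frac{3}{2} \left(-1\right) - - \frac{\left(-3\right) \left(5 - 3\right)}{2}\right) + 316\right)^{2} = \left(\left(6 \left(\left(-3\right) 2\right) - \frac{3}{2} - - \frac{\left(-3\right) 2}{2}\right) + 316\right)^{2} = \left(\left(6 \left(-6\right) - \frac{3}{2} - \left(- \frac{1}{2}\right) \left(-6\right)\right) + 316\right)^{2} = \left(\left(-36 - \frac{3}{2} - 3\right) + 316\right)^{2} = \left(- \frac{81}{2} + 316\right)^{2} = \left(\frac{551}{2}\right)^{2} = \frac{303601}{4}$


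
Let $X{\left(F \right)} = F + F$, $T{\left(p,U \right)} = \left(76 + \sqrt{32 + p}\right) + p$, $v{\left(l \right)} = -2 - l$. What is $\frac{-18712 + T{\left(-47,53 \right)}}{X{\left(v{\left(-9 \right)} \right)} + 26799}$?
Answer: $- \frac{18683}{26813} + \frac{i \sqrt{15}}{26813} \approx -0.69679 + 0.00014444 i$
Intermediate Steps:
$T{\left(p,U \right)} = 76 + p + \sqrt{32 + p}$
$X{\left(F \right)} = 2 F$
$\frac{-18712 + T{\left(-47,53 \right)}}{X{\left(v{\left(-9 \right)} \right)} + 26799} = \frac{-18712 + \left(76 - 47 + \sqrt{32 - 47}\right)}{2 \left(-2 - -9\right) + 26799} = \frac{-18712 + \left(76 - 47 + \sqrt{-15}\right)}{2 \left(-2 + 9\right) + 26799} = \frac{-18712 + \left(76 - 47 + i \sqrt{15}\right)}{2 \cdot 7 + 26799} = \frac{-18712 + \left(29 + i \sqrt{15}\right)}{14 + 26799} = \frac{-18683 + i \sqrt{15}}{26813} = \left(-18683 + i \sqrt{15}\right) \frac{1}{26813} = - \frac{18683}{26813} + \frac{i \sqrt{15}}{26813}$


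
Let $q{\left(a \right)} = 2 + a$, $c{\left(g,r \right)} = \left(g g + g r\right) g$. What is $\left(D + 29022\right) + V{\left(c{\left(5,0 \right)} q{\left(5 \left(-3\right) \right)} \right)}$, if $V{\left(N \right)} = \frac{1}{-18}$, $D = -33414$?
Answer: $- \frac{79057}{18} \approx -4392.1$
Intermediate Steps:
$c{\left(g,r \right)} = g \left(g^{2} + g r\right)$ ($c{\left(g,r \right)} = \left(g^{2} + g r\right) g = g \left(g^{2} + g r\right)$)
$V{\left(N \right)} = - \frac{1}{18}$
$\left(D + 29022\right) + V{\left(c{\left(5,0 \right)} q{\left(5 \left(-3\right) \right)} \right)} = \left(-33414 + 29022\right) - \frac{1}{18} = -4392 - \frac{1}{18} = - \frac{79057}{18}$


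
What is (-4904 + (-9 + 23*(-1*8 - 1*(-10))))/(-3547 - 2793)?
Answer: 4867/6340 ≈ 0.76767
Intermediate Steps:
(-4904 + (-9 + 23*(-1*8 - 1*(-10))))/(-3547 - 2793) = (-4904 + (-9 + 23*(-8 + 10)))/(-6340) = (-4904 + (-9 + 23*2))*(-1/6340) = (-4904 + (-9 + 46))*(-1/6340) = (-4904 + 37)*(-1/6340) = -4867*(-1/6340) = 4867/6340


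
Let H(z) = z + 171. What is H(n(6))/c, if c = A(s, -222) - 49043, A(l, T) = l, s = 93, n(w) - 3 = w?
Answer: -18/4895 ≈ -0.0036772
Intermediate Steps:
n(w) = 3 + w
H(z) = 171 + z
c = -48950 (c = 93 - 49043 = -48950)
H(n(6))/c = (171 + (3 + 6))/(-48950) = (171 + 9)*(-1/48950) = 180*(-1/48950) = -18/4895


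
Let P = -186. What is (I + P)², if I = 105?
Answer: 6561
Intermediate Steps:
(I + P)² = (105 - 186)² = (-81)² = 6561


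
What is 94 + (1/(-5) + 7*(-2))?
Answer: 399/5 ≈ 79.800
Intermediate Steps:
94 + (1/(-5) + 7*(-2)) = 94 + (1*(-1/5) - 14) = 94 + (-1/5 - 14) = 94 - 71/5 = 399/5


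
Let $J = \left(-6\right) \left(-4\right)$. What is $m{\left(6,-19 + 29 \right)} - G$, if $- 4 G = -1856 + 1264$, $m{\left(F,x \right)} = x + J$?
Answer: $-114$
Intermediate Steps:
$J = 24$
$m{\left(F,x \right)} = 24 + x$ ($m{\left(F,x \right)} = x + 24 = 24 + x$)
$G = 148$ ($G = - \frac{-1856 + 1264}{4} = \left(- \frac{1}{4}\right) \left(-592\right) = 148$)
$m{\left(6,-19 + 29 \right)} - G = \left(24 + \left(-19 + 29\right)\right) - 148 = \left(24 + 10\right) - 148 = 34 - 148 = -114$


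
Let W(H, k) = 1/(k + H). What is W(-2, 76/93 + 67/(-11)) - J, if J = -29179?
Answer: 217119916/7441 ≈ 29179.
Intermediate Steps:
W(H, k) = 1/(H + k)
W(-2, 76/93 + 67/(-11)) - J = 1/(-2 + (76/93 + 67/(-11))) - 1*(-29179) = 1/(-2 + (76*(1/93) + 67*(-1/11))) + 29179 = 1/(-2 + (76/93 - 67/11)) + 29179 = 1/(-2 - 5395/1023) + 29179 = 1/(-7441/1023) + 29179 = -1023/7441 + 29179 = 217119916/7441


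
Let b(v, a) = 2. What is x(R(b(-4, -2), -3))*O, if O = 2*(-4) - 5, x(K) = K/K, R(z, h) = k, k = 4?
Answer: -13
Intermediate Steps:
R(z, h) = 4
x(K) = 1
O = -13 (O = -8 - 5 = -13)
x(R(b(-4, -2), -3))*O = 1*(-13) = -13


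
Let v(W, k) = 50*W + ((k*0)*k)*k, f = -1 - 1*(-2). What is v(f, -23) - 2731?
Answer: -2681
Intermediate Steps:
f = 1 (f = -1 + 2 = 1)
v(W, k) = 50*W (v(W, k) = 50*W + (0*k)*k = 50*W + 0*k = 50*W + 0 = 50*W)
v(f, -23) - 2731 = 50*1 - 2731 = 50 - 2731 = -2681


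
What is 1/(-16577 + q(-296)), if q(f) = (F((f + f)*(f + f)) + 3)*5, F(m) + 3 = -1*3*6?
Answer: -1/16667 ≈ -5.9999e-5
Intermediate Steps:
F(m) = -21 (F(m) = -3 - 1*3*6 = -3 - 3*6 = -3 - 18 = -21)
q(f) = -90 (q(f) = (-21 + 3)*5 = -18*5 = -90)
1/(-16577 + q(-296)) = 1/(-16577 - 90) = 1/(-16667) = -1/16667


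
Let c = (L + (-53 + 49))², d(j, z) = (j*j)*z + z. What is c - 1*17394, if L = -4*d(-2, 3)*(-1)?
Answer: -14258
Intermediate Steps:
d(j, z) = z + z*j² (d(j, z) = j²*z + z = z*j² + z = z + z*j²)
L = 60 (L = -12*(1 + (-2)²)*(-1) = -12*(1 + 4)*(-1) = -12*5*(-1) = -4*15*(-1) = -60*(-1) = 60)
c = 3136 (c = (60 + (-53 + 49))² = (60 - 4)² = 56² = 3136)
c - 1*17394 = 3136 - 1*17394 = 3136 - 17394 = -14258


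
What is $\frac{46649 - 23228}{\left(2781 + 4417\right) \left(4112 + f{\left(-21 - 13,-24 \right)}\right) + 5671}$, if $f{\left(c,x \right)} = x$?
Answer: $\frac{211}{265145} \approx 0.00079579$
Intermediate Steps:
$\frac{46649 - 23228}{\left(2781 + 4417\right) \left(4112 + f{\left(-21 - 13,-24 \right)}\right) + 5671} = \frac{46649 - 23228}{\left(2781 + 4417\right) \left(4112 - 24\right) + 5671} = \frac{23421}{7198 \cdot 4088 + 5671} = \frac{23421}{29425424 + 5671} = \frac{23421}{29431095} = 23421 \cdot \frac{1}{29431095} = \frac{211}{265145}$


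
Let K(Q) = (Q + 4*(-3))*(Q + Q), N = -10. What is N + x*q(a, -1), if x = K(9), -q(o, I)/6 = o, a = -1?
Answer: -334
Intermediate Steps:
q(o, I) = -6*o
K(Q) = 2*Q*(-12 + Q) (K(Q) = (Q - 12)*(2*Q) = (-12 + Q)*(2*Q) = 2*Q*(-12 + Q))
x = -54 (x = 2*9*(-12 + 9) = 2*9*(-3) = -54)
N + x*q(a, -1) = -10 - (-324)*(-1) = -10 - 54*6 = -10 - 324 = -334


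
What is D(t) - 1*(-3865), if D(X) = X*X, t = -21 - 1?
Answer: 4349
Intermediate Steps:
t = -22
D(X) = X²
D(t) - 1*(-3865) = (-22)² - 1*(-3865) = 484 + 3865 = 4349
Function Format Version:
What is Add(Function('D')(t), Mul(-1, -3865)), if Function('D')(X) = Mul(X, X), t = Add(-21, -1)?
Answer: 4349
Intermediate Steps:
t = -22
Function('D')(X) = Pow(X, 2)
Add(Function('D')(t), Mul(-1, -3865)) = Add(Pow(-22, 2), Mul(-1, -3865)) = Add(484, 3865) = 4349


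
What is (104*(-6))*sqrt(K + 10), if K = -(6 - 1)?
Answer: -624*sqrt(5) ≈ -1395.3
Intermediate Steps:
K = -5 (K = -1*5 = -5)
(104*(-6))*sqrt(K + 10) = (104*(-6))*sqrt(-5 + 10) = -624*sqrt(5)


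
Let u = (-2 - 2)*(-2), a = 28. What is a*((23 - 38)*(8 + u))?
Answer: -6720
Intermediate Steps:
u = 8 (u = -4*(-2) = 8)
a*((23 - 38)*(8 + u)) = 28*((23 - 38)*(8 + 8)) = 28*(-15*16) = 28*(-240) = -6720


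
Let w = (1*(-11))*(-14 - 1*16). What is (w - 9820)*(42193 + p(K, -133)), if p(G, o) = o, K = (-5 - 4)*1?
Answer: -399149400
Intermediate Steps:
K = -9 (K = -9*1 = -9)
w = 330 (w = -11*(-14 - 16) = -11*(-30) = 330)
(w - 9820)*(42193 + p(K, -133)) = (330 - 9820)*(42193 - 133) = -9490*42060 = -399149400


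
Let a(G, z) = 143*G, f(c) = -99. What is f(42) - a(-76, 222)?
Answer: 10769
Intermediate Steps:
f(42) - a(-76, 222) = -99 - 143*(-76) = -99 - 1*(-10868) = -99 + 10868 = 10769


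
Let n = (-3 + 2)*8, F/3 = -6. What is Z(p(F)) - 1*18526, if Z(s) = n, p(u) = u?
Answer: -18534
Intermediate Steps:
F = -18 (F = 3*(-6) = -18)
n = -8 (n = -1*8 = -8)
Z(s) = -8
Z(p(F)) - 1*18526 = -8 - 1*18526 = -8 - 18526 = -18534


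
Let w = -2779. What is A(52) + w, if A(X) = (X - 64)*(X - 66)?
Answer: -2611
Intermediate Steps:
A(X) = (-66 + X)*(-64 + X) (A(X) = (-64 + X)*(-66 + X) = (-66 + X)*(-64 + X))
A(52) + w = (4224 + 52**2 - 130*52) - 2779 = (4224 + 2704 - 6760) - 2779 = 168 - 2779 = -2611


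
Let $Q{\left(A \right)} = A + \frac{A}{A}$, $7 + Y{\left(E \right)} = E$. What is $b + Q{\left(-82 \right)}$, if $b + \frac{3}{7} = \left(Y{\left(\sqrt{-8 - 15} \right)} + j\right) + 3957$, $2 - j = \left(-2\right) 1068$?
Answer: $\frac{42046}{7} + i \sqrt{23} \approx 6006.6 + 4.7958 i$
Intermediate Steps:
$j = 2138$ ($j = 2 - \left(-2\right) 1068 = 2 - -2136 = 2 + 2136 = 2138$)
$Y{\left(E \right)} = -7 + E$
$Q{\left(A \right)} = 1 + A$ ($Q{\left(A \right)} = A + 1 = 1 + A$)
$b = \frac{42613}{7} + i \sqrt{23}$ ($b = - \frac{3}{7} + \left(\left(\left(-7 + \sqrt{-8 - 15}\right) + 2138\right) + 3957\right) = - \frac{3}{7} + \left(\left(\left(-7 + \sqrt{-23}\right) + 2138\right) + 3957\right) = - \frac{3}{7} + \left(\left(\left(-7 + i \sqrt{23}\right) + 2138\right) + 3957\right) = - \frac{3}{7} + \left(\left(2131 + i \sqrt{23}\right) + 3957\right) = - \frac{3}{7} + \left(6088 + i \sqrt{23}\right) = \frac{42613}{7} + i \sqrt{23} \approx 6087.6 + 4.7958 i$)
$b + Q{\left(-82 \right)} = \left(\frac{42613}{7} + i \sqrt{23}\right) + \left(1 - 82\right) = \left(\frac{42613}{7} + i \sqrt{23}\right) - 81 = \frac{42046}{7} + i \sqrt{23}$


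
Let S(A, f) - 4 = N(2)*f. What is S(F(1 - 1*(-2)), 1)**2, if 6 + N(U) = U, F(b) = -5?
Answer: 0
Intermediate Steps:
N(U) = -6 + U
S(A, f) = 4 - 4*f (S(A, f) = 4 + (-6 + 2)*f = 4 - 4*f)
S(F(1 - 1*(-2)), 1)**2 = (4 - 4*1)**2 = (4 - 4)**2 = 0**2 = 0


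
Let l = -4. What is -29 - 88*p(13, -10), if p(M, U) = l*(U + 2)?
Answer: -2845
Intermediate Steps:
p(M, U) = -8 - 4*U (p(M, U) = -4*(U + 2) = -4*(2 + U) = -8 - 4*U)
-29 - 88*p(13, -10) = -29 - 88*(-8 - 4*(-10)) = -29 - 88*(-8 + 40) = -29 - 88*32 = -29 - 2816 = -2845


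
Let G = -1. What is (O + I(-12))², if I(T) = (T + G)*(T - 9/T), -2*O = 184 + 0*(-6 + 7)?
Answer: 47089/16 ≈ 2943.1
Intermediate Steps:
O = -92 (O = -(184 + 0*(-6 + 7))/2 = -(184 + 0*1)/2 = -(184 + 0)/2 = -½*184 = -92)
I(T) = (-1 + T)*(T - 9/T) (I(T) = (T - 1)*(T - 9/T) = (-1 + T)*(T - 9/T))
(O + I(-12))² = (-92 + (-9 + (-12)² - 1*(-12) + 9/(-12)))² = (-92 + (-9 + 144 + 12 + 9*(-1/12)))² = (-92 + (-9 + 144 + 12 - ¾))² = (-92 + 585/4)² = (217/4)² = 47089/16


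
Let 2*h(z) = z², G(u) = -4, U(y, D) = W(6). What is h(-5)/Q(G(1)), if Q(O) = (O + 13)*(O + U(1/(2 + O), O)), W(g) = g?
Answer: 25/36 ≈ 0.69444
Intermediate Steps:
U(y, D) = 6
Q(O) = (6 + O)*(13 + O) (Q(O) = (O + 13)*(O + 6) = (13 + O)*(6 + O) = (6 + O)*(13 + O))
h(z) = z²/2
h(-5)/Q(G(1)) = ((½)*(-5)²)/(78 + (-4)² + 19*(-4)) = ((½)*25)/(78 + 16 - 76) = (25/2)/18 = (25/2)*(1/18) = 25/36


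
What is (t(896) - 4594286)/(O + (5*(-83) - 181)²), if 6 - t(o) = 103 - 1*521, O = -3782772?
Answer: 2296931/1713778 ≈ 1.3403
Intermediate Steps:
t(o) = 424 (t(o) = 6 - (103 - 1*521) = 6 - (103 - 521) = 6 - 1*(-418) = 6 + 418 = 424)
(t(896) - 4594286)/(O + (5*(-83) - 181)²) = (424 - 4594286)/(-3782772 + (5*(-83) - 181)²) = -4593862/(-3782772 + (-415 - 181)²) = -4593862/(-3782772 + (-596)²) = -4593862/(-3782772 + 355216) = -4593862/(-3427556) = -4593862*(-1/3427556) = 2296931/1713778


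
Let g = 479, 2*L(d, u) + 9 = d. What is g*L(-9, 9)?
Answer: -4311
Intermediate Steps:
L(d, u) = -9/2 + d/2
g*L(-9, 9) = 479*(-9/2 + (1/2)*(-9)) = 479*(-9/2 - 9/2) = 479*(-9) = -4311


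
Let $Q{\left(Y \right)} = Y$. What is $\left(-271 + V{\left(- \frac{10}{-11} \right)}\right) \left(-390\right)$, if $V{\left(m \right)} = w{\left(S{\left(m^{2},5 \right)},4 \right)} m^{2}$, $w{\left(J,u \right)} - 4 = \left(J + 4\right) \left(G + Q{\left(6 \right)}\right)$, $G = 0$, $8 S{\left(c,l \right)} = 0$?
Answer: $\frac{11696490}{121} \approx 96665.0$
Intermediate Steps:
$S{\left(c,l \right)} = 0$ ($S{\left(c,l \right)} = \frac{1}{8} \cdot 0 = 0$)
$w{\left(J,u \right)} = 28 + 6 J$ ($w{\left(J,u \right)} = 4 + \left(J + 4\right) \left(0 + 6\right) = 4 + \left(4 + J\right) 6 = 4 + \left(24 + 6 J\right) = 28 + 6 J$)
$V{\left(m \right)} = 28 m^{2}$ ($V{\left(m \right)} = \left(28 + 6 \cdot 0\right) m^{2} = \left(28 + 0\right) m^{2} = 28 m^{2}$)
$\left(-271 + V{\left(- \frac{10}{-11} \right)}\right) \left(-390\right) = \left(-271 + 28 \left(- \frac{10}{-11}\right)^{2}\right) \left(-390\right) = \left(-271 + 28 \left(\left(-10\right) \left(- \frac{1}{11}\right)\right)^{2}\right) \left(-390\right) = \left(-271 + 28 \left(\frac{10}{11}\right)^{2}\right) \left(-390\right) = \left(-271 + 28 \cdot \frac{100}{121}\right) \left(-390\right) = \left(-271 + \frac{2800}{121}\right) \left(-390\right) = \left(- \frac{29991}{121}\right) \left(-390\right) = \frac{11696490}{121}$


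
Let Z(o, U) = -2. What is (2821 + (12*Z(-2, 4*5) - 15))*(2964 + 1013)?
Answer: 11064014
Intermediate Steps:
(2821 + (12*Z(-2, 4*5) - 15))*(2964 + 1013) = (2821 + (12*(-2) - 15))*(2964 + 1013) = (2821 + (-24 - 15))*3977 = (2821 - 39)*3977 = 2782*3977 = 11064014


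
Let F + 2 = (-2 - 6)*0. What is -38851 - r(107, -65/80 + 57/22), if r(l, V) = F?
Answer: -38849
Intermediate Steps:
F = -2 (F = -2 + (-2 - 6)*0 = -2 - 8*0 = -2 + 0 = -2)
r(l, V) = -2
-38851 - r(107, -65/80 + 57/22) = -38851 - 1*(-2) = -38851 + 2 = -38849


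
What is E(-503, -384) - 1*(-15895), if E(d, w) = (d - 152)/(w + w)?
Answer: 12208015/768 ≈ 15896.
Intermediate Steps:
E(d, w) = (-152 + d)/(2*w) (E(d, w) = (-152 + d)/((2*w)) = (-152 + d)*(1/(2*w)) = (-152 + d)/(2*w))
E(-503, -384) - 1*(-15895) = (½)*(-152 - 503)/(-384) - 1*(-15895) = (½)*(-1/384)*(-655) + 15895 = 655/768 + 15895 = 12208015/768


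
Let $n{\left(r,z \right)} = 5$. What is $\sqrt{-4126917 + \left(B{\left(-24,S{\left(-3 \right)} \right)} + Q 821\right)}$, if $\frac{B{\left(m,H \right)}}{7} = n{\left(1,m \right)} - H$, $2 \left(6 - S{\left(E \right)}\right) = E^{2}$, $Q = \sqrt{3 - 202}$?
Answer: $\frac{\sqrt{-16507570 + 3284 i \sqrt{199}}}{2} \approx 2.8505 + 2031.5 i$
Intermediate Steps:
$Q = i \sqrt{199}$ ($Q = \sqrt{-199} = i \sqrt{199} \approx 14.107 i$)
$S{\left(E \right)} = 6 - \frac{E^{2}}{2}$
$B{\left(m,H \right)} = 35 - 7 H$ ($B{\left(m,H \right)} = 7 \left(5 - H\right) = 35 - 7 H$)
$\sqrt{-4126917 + \left(B{\left(-24,S{\left(-3 \right)} \right)} + Q 821\right)} = \sqrt{-4126917 + \left(\left(35 - 7 \left(6 - \frac{\left(-3\right)^{2}}{2}\right)\right) + i \sqrt{199} \cdot 821\right)} = \sqrt{-4126917 + \left(\left(35 - 7 \left(6 - \frac{9}{2}\right)\right) + 821 i \sqrt{199}\right)} = \sqrt{-4126917 + \left(\left(35 - \frac{21}{2}\right) + 821 i \sqrt{199}\right)} = \sqrt{-4126917 + \left(\frac{49}{2} + 821 i \sqrt{199}\right)} = \sqrt{- \frac{8253785}{2} + 821 i \sqrt{199}}$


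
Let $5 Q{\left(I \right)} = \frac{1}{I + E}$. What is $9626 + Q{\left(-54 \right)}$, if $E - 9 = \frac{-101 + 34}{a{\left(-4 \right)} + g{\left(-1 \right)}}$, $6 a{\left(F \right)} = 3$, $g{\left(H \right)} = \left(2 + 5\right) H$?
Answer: $\frac{21706617}{2255} \approx 9626.0$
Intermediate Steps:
$g{\left(H \right)} = 7 H$
$a{\left(F \right)} = \frac{1}{2}$ ($a{\left(F \right)} = \frac{1}{6} \cdot 3 = \frac{1}{2}$)
$E = \frac{251}{13}$ ($E = 9 + \frac{-101 + 34}{\frac{1}{2} + 7 \left(-1\right)} = 9 - \frac{67}{\frac{1}{2} - 7} = 9 - \frac{67}{- \frac{13}{2}} = 9 - - \frac{134}{13} = 9 + \frac{134}{13} = \frac{251}{13} \approx 19.308$)
$Q{\left(I \right)} = \frac{1}{5 \left(\frac{251}{13} + I\right)}$ ($Q{\left(I \right)} = \frac{1}{5 \left(I + \frac{251}{13}\right)} = \frac{1}{5 \left(\frac{251}{13} + I\right)}$)
$9626 + Q{\left(-54 \right)} = 9626 + \frac{13}{5 \left(251 + 13 \left(-54\right)\right)} = 9626 + \frac{13}{5 \left(251 - 702\right)} = 9626 + \frac{13}{5 \left(-451\right)} = 9626 + \frac{13}{5} \left(- \frac{1}{451}\right) = 9626 - \frac{13}{2255} = \frac{21706617}{2255}$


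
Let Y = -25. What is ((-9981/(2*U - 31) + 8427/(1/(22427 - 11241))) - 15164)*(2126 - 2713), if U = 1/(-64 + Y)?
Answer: -152750953622789/2761 ≈ -5.5325e+10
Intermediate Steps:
U = -1/89 (U = 1/(-64 - 25) = 1/(-89) = -1/89 ≈ -0.011236)
((-9981/(2*U - 31) + 8427/(1/(22427 - 11241))) - 15164)*(2126 - 2713) = ((-9981/(2*(-1/89) - 31) + 8427/(1/(22427 - 11241))) - 15164)*(2126 - 2713) = ((-9981/(-2/89 - 31) + 8427/(1/11186)) - 15164)*(-587) = ((-9981/(-2761/89) + 8427/(1/11186)) - 15164)*(-587) = ((-9981*(-89/2761) + 8427*11186) - 15164)*(-587) = ((888309/2761 + 94264422) - 15164)*(-587) = (260264957451/2761 - 15164)*(-587) = (260223089647/2761)*(-587) = -152750953622789/2761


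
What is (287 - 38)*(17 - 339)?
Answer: -80178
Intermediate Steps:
(287 - 38)*(17 - 339) = 249*(-322) = -80178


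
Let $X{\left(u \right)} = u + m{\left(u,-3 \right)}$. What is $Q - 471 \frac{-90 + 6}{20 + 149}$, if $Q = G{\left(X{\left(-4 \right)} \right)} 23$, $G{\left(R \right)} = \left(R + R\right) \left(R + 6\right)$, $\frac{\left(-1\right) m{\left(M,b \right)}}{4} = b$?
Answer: $\frac{910252}{169} \approx 5386.1$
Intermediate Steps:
$m{\left(M,b \right)} = - 4 b$
$X{\left(u \right)} = 12 + u$ ($X{\left(u \right)} = u - -12 = u + 12 = 12 + u$)
$G{\left(R \right)} = 2 R \left(6 + R\right)$
$Q = 5152$ ($Q = 2 \left(12 - 4\right) \left(6 + \left(12 - 4\right)\right) 23 = 2 \cdot 8 \left(6 + 8\right) 23 = 2 \cdot 8 \cdot 14 \cdot 23 = 224 \cdot 23 = 5152$)
$Q - 471 \frac{-90 + 6}{20 + 149} = 5152 - 471 \frac{-90 + 6}{20 + 149} = 5152 - 471 \left(- \frac{84}{169}\right) = 5152 - 471 \left(\left(-84\right) \frac{1}{169}\right) = 5152 - - \frac{39564}{169} = 5152 + \frac{39564}{169} = \frac{910252}{169}$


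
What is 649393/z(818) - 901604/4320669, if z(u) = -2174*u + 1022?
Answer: -4408242009157/7679168220390 ≈ -0.57405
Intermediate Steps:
z(u) = 1022 - 2174*u
649393/z(818) - 901604/4320669 = 649393/(1022 - 2174*818) - 901604/4320669 = 649393/(1022 - 1778332) - 901604*1/4320669 = 649393/(-1777310) - 901604/4320669 = 649393*(-1/1777310) - 901604/4320669 = -649393/1777310 - 901604/4320669 = -4408242009157/7679168220390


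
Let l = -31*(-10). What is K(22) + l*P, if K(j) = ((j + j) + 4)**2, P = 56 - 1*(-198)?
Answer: 81044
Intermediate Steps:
P = 254 (P = 56 + 198 = 254)
l = 310
K(j) = (4 + 2*j)**2 (K(j) = (2*j + 4)**2 = (4 + 2*j)**2)
K(22) + l*P = 4*(2 + 22)**2 + 310*254 = 4*24**2 + 78740 = 4*576 + 78740 = 2304 + 78740 = 81044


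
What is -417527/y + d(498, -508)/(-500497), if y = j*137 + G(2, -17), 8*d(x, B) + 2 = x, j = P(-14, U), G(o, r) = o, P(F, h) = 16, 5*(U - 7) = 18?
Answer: -208971146947/1098090418 ≈ -190.30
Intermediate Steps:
U = 53/5 (U = 7 + (1/5)*18 = 7 + 18/5 = 53/5 ≈ 10.600)
j = 16
d(x, B) = -1/4 + x/8
y = 2194 (y = 16*137 + 2 = 2192 + 2 = 2194)
-417527/y + d(498, -508)/(-500497) = -417527/2194 + (-1/4 + (1/8)*498)/(-500497) = -417527*1/2194 + (-1/4 + 249/4)*(-1/500497) = -417527/2194 + 62*(-1/500497) = -417527/2194 - 62/500497 = -208971146947/1098090418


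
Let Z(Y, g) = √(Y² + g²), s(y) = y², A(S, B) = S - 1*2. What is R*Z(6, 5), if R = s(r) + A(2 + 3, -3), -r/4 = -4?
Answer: 259*√61 ≈ 2022.9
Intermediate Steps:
A(S, B) = -2 + S (A(S, B) = S - 2 = -2 + S)
r = 16 (r = -4*(-4) = 16)
R = 259 (R = 16² + (-2 + (2 + 3)) = 256 + (-2 + 5) = 256 + 3 = 259)
R*Z(6, 5) = 259*√(6² + 5²) = 259*√(36 + 25) = 259*√61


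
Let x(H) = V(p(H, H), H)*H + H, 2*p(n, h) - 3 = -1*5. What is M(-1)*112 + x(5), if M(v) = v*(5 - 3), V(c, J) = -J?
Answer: -244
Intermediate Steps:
p(n, h) = -1 (p(n, h) = 3/2 + (-1*5)/2 = 3/2 + (½)*(-5) = 3/2 - 5/2 = -1)
M(v) = 2*v (M(v) = v*2 = 2*v)
x(H) = H - H² (x(H) = (-H)*H + H = -H² + H = H - H²)
M(-1)*112 + x(5) = (2*(-1))*112 + 5*(1 - 1*5) = -2*112 + 5*(1 - 5) = -224 + 5*(-4) = -224 - 20 = -244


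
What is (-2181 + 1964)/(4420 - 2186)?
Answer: -217/2234 ≈ -0.097135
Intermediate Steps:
(-2181 + 1964)/(4420 - 2186) = -217/2234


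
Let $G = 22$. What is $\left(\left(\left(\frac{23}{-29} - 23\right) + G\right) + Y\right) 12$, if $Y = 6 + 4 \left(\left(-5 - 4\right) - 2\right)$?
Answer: $- \frac{13848}{29} \approx -477.52$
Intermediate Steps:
$Y = -38$ ($Y = 6 + 4 \left(-9 - 2\right) = 6 + 4 \left(-11\right) = 6 - 44 = -38$)
$\left(\left(\left(\frac{23}{-29} - 23\right) + G\right) + Y\right) 12 = \left(\left(\left(\frac{23}{-29} - 23\right) + 22\right) - 38\right) 12 = \left(\left(\left(23 \left(- \frac{1}{29}\right) - 23\right) + 22\right) - 38\right) 12 = \left(\left(\left(- \frac{23}{29} - 23\right) + 22\right) - 38\right) 12 = \left(\left(- \frac{690}{29} + 22\right) - 38\right) 12 = \left(- \frac{52}{29} - 38\right) 12 = \left(- \frac{1154}{29}\right) 12 = - \frac{13848}{29}$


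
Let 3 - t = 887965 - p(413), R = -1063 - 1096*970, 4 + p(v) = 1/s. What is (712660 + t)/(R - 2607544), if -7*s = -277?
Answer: 16186585/339022793 ≈ 0.047745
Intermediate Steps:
s = 277/7 (s = -1/7*(-277) = 277/7 ≈ 39.571)
p(v) = -1101/277 (p(v) = -4 + 1/(277/7) = -4 + 7/277 = -1101/277)
R = -1064183 (R = -1063 - 1063120 = -1064183)
t = -245966575/277 (t = 3 - (887965 - 1*(-1101/277)) = 3 - (887965 + 1101/277) = 3 - 1*245967406/277 = 3 - 245967406/277 = -245966575/277 ≈ -8.8797e+5)
(712660 + t)/(R - 2607544) = (712660 - 245966575/277)/(-1064183 - 2607544) = -48559755/277/(-3671727) = -48559755/277*(-1/3671727) = 16186585/339022793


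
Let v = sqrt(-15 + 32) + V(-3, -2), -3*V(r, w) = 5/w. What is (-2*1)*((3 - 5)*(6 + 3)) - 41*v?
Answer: 11/6 - 41*sqrt(17) ≈ -167.21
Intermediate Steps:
V(r, w) = -5/(3*w)
v = 5/6 + sqrt(17) (v = sqrt(-15 + 32) - 5/3/(-2) = sqrt(17) - 5/3*(-1/2) = sqrt(17) + 5/6 = 5/6 + sqrt(17) ≈ 4.9564)
(-2*1)*((3 - 5)*(6 + 3)) - 41*v = (-2*1)*((3 - 5)*(6 + 3)) - 41*(5/6 + sqrt(17)) = -(-4)*9 + (-205/6 - 41*sqrt(17)) = -2*(-18) + (-205/6 - 41*sqrt(17)) = 36 + (-205/6 - 41*sqrt(17)) = 11/6 - 41*sqrt(17)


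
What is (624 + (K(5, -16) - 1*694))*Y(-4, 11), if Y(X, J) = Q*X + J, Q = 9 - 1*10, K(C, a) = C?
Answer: -975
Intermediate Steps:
Q = -1 (Q = 9 - 10 = -1)
Y(X, J) = J - X (Y(X, J) = -X + J = J - X)
(624 + (K(5, -16) - 1*694))*Y(-4, 11) = (624 + (5 - 1*694))*(11 - 1*(-4)) = (624 + (5 - 694))*(11 + 4) = (624 - 689)*15 = -65*15 = -975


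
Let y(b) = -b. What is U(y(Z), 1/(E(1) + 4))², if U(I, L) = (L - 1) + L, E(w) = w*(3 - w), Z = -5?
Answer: 4/9 ≈ 0.44444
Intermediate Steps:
U(I, L) = -1 + 2*L (U(I, L) = (-1 + L) + L = -1 + 2*L)
U(y(Z), 1/(E(1) + 4))² = (-1 + 2/(1*(3 - 1*1) + 4))² = (-1 + 2/(1*(3 - 1) + 4))² = (-1 + 2/(1*2 + 4))² = (-1 + 2/(2 + 4))² = (-1 + 2/6)² = (-1 + 2*(⅙))² = (-1 + ⅓)² = (-⅔)² = 4/9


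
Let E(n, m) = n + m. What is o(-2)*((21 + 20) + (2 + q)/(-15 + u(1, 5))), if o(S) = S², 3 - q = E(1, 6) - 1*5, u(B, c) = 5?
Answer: 814/5 ≈ 162.80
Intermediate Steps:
E(n, m) = m + n
q = 1 (q = 3 - ((6 + 1) - 1*5) = 3 - (7 - 5) = 3 - 1*2 = 3 - 2 = 1)
o(-2)*((21 + 20) + (2 + q)/(-15 + u(1, 5))) = (-2)²*((21 + 20) + (2 + 1)/(-15 + 5)) = 4*(41 + 3/(-10)) = 4*(41 + 3*(-⅒)) = 4*(41 - 3/10) = 4*(407/10) = 814/5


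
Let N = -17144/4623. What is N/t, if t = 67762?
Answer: -8572/156631863 ≈ -5.4727e-5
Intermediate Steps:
N = -17144/4623 (N = -17144*1/4623 = -17144/4623 ≈ -3.7084)
N/t = -17144/4623/67762 = -17144/4623*1/67762 = -8572/156631863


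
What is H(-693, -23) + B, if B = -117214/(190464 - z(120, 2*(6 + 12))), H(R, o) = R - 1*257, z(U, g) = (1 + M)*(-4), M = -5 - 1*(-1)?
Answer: -90523307/95226 ≈ -950.62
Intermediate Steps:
M = -4 (M = -5 + 1 = -4)
z(U, g) = 12 (z(U, g) = (1 - 4)*(-4) = -3*(-4) = 12)
H(R, o) = -257 + R (H(R, o) = R - 257 = -257 + R)
B = -58607/95226 (B = -117214/(190464 - 1*12) = -117214/(190464 - 12) = -117214/190452 = -117214*1/190452 = -58607/95226 ≈ -0.61545)
H(-693, -23) + B = (-257 - 693) - 58607/95226 = -950 - 58607/95226 = -90523307/95226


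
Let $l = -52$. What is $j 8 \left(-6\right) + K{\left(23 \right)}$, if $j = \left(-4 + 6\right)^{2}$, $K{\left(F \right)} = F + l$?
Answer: $-221$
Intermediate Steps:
$K{\left(F \right)} = -52 + F$ ($K{\left(F \right)} = F - 52 = -52 + F$)
$j = 4$ ($j = 2^{2} = 4$)
$j 8 \left(-6\right) + K{\left(23 \right)} = 4 \cdot 8 \left(-6\right) + \left(-52 + 23\right) = 32 \left(-6\right) - 29 = -192 - 29 = -221$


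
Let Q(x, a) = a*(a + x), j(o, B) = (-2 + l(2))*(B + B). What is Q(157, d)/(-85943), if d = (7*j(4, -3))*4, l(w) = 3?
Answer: -168/7813 ≈ -0.021503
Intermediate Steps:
j(o, B) = 2*B (j(o, B) = (-2 + 3)*(B + B) = 1*(2*B) = 2*B)
d = -168 (d = (7*(2*(-3)))*4 = (7*(-6))*4 = -42*4 = -168)
Q(157, d)/(-85943) = -168*(-168 + 157)/(-85943) = -168*(-11)*(-1/85943) = 1848*(-1/85943) = -168/7813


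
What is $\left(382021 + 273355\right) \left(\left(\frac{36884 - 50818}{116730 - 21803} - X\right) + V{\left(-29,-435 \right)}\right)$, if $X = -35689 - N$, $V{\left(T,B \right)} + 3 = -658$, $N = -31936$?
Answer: $\frac{192353085381600}{94927} \approx 2.0263 \cdot 10^{9}$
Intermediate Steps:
$V{\left(T,B \right)} = -661$ ($V{\left(T,B \right)} = -3 - 658 = -661$)
$X = -3753$ ($X = -35689 - -31936 = -35689 + 31936 = -3753$)
$\left(382021 + 273355\right) \left(\left(\frac{36884 - 50818}{116730 - 21803} - X\right) + V{\left(-29,-435 \right)}\right) = \left(382021 + 273355\right) \left(\left(\frac{36884 - 50818}{116730 - 21803} - -3753\right) - 661\right) = 655376 \left(\left(- \frac{13934}{94927} + 3753\right) - 661\right) = 655376 \left(\frac{356247097}{94927} - 661\right) = 655376 \cdot \frac{293500350}{94927} = \frac{192353085381600}{94927}$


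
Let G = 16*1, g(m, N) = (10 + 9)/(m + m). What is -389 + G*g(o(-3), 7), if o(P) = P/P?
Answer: -237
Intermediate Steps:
o(P) = 1
g(m, N) = 19/(2*m) (g(m, N) = 19/((2*m)) = 19*(1/(2*m)) = 19/(2*m))
G = 16
-389 + G*g(o(-3), 7) = -389 + 16*((19/2)/1) = -389 + 16*((19/2)*1) = -389 + 16*(19/2) = -389 + 152 = -237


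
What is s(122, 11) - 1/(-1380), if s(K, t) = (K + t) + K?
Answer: 351901/1380 ≈ 255.00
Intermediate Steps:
s(K, t) = t + 2*K
s(122, 11) - 1/(-1380) = (11 + 2*122) - 1/(-1380) = (11 + 244) - 1*(-1/1380) = 255 + 1/1380 = 351901/1380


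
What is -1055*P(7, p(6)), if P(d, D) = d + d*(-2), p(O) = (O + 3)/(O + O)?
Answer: 7385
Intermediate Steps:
p(O) = (3 + O)/(2*O) (p(O) = (3 + O)/((2*O)) = (3 + O)*(1/(2*O)) = (3 + O)/(2*O))
P(d, D) = -d (P(d, D) = d - 2*d = -d)
-1055*P(7, p(6)) = -(-1055)*7 = -1055*(-7) = 7385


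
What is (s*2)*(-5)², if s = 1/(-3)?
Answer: -50/3 ≈ -16.667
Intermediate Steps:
s = -⅓ (s = 1*(-⅓) = -⅓ ≈ -0.33333)
(s*2)*(-5)² = -⅓*2*(-5)² = -⅔*25 = -50/3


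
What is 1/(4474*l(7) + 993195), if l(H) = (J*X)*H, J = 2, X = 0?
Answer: 1/993195 ≈ 1.0069e-6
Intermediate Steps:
l(H) = 0 (l(H) = (2*0)*H = 0*H = 0)
1/(4474*l(7) + 993195) = 1/(4474*0 + 993195) = 1/(0 + 993195) = 1/993195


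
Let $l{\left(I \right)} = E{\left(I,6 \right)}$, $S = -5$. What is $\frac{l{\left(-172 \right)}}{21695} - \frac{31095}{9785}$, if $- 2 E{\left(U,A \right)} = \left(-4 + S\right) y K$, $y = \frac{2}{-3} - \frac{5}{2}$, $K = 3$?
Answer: $- \frac{540019467}{169828460} \approx -3.1798$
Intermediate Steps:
$y = - \frac{19}{6}$ ($y = 2 \left(- \frac{1}{3}\right) - \frac{5}{2} = - \frac{2}{3} - \frac{5}{2} = - \frac{19}{6} \approx -3.1667$)
$E{\left(U,A \right)} = - \frac{171}{4}$ ($E{\left(U,A \right)} = - \frac{\left(-4 - 5\right) \left(- \frac{19}{6}\right) 3}{2} = - \frac{\left(-9\right) \left(- \frac{19}{6}\right) 3}{2} = - \frac{\frac{57}{2} \cdot 3}{2} = \left(- \frac{1}{2}\right) \frac{171}{2} = - \frac{171}{4}$)
$l{\left(I \right)} = - \frac{171}{4}$
$\frac{l{\left(-172 \right)}}{21695} - \frac{31095}{9785} = - \frac{171}{4 \cdot 21695} - \frac{31095}{9785} = \left(- \frac{171}{4}\right) \frac{1}{21695} - \frac{6219}{1957} = - \frac{171}{86780} - \frac{6219}{1957} = - \frac{540019467}{169828460}$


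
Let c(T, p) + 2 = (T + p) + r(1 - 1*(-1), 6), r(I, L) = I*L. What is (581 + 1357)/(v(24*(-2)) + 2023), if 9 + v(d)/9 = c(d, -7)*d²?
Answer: -969/465589 ≈ -0.0020812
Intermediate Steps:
c(T, p) = 10 + T + p (c(T, p) = -2 + ((T + p) + (1 - 1*(-1))*6) = -2 + ((T + p) + (1 + 1)*6) = -2 + ((T + p) + 2*6) = -2 + ((T + p) + 12) = -2 + (12 + T + p) = 10 + T + p)
v(d) = -81 + 9*d²*(3 + d) (v(d) = -81 + 9*((10 + d - 7)*d²) = -81 + 9*((3 + d)*d²) = -81 + 9*(d²*(3 + d)) = -81 + 9*d²*(3 + d))
(581 + 1357)/(v(24*(-2)) + 2023) = (581 + 1357)/((-81 + 9*(24*(-2))²*(3 + 24*(-2))) + 2023) = 1938/((-81 + 9*(-48)²*(3 - 48)) + 2023) = 1938/((-81 + 9*2304*(-45)) + 2023) = 1938/((-81 - 933120) + 2023) = 1938/(-933201 + 2023) = 1938/(-931178) = 1938*(-1/931178) = -969/465589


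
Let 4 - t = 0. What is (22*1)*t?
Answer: 88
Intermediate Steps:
t = 4 (t = 4 - 1*0 = 4 + 0 = 4)
(22*1)*t = (22*1)*4 = 22*4 = 88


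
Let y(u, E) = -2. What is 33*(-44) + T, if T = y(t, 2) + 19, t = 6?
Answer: -1435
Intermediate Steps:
T = 17 (T = -2 + 19 = 17)
33*(-44) + T = 33*(-44) + 17 = -1452 + 17 = -1435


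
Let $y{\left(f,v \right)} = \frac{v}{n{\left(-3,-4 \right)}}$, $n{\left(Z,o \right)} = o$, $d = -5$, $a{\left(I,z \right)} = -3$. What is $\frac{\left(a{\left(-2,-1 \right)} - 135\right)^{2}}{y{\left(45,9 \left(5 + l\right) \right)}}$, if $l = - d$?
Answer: $- \frac{4232}{5} \approx -846.4$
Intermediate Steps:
$l = 5$ ($l = \left(-1\right) \left(-5\right) = 5$)
$y{\left(f,v \right)} = - \frac{v}{4}$ ($y{\left(f,v \right)} = \frac{v}{-4} = - \frac{v}{4}$)
$\frac{\left(a{\left(-2,-1 \right)} - 135\right)^{2}}{y{\left(45,9 \left(5 + l\right) \right)}} = \frac{\left(-3 - 135\right)^{2}}{\left(- \frac{1}{4}\right) 9 \left(5 + 5\right)} = \frac{\left(-138\right)^{2}}{\left(- \frac{1}{4}\right) 9 \cdot 10} = \frac{19044}{\left(- \frac{1}{4}\right) 90} = \frac{19044}{- \frac{45}{2}} = 19044 \left(- \frac{2}{45}\right) = - \frac{4232}{5}$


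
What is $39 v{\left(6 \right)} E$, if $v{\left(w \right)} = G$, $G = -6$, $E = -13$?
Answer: $3042$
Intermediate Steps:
$v{\left(w \right)} = -6$
$39 v{\left(6 \right)} E = 39 \left(-6\right) \left(-13\right) = \left(-234\right) \left(-13\right) = 3042$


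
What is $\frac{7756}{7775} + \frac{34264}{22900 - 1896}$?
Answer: $\frac{107327406}{40826525} \approx 2.6289$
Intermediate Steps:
$\frac{7756}{7775} + \frac{34264}{22900 - 1896} = 7756 \cdot \frac{1}{7775} + \frac{34264}{21004} = \frac{7756}{7775} + 34264 \cdot \frac{1}{21004} = \frac{7756}{7775} + \frac{8566}{5251} = \frac{107327406}{40826525}$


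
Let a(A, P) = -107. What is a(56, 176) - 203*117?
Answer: -23858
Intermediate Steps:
a(56, 176) - 203*117 = -107 - 203*117 = -107 - 1*23751 = -107 - 23751 = -23858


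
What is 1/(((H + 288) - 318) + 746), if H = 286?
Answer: 1/1002 ≈ 0.00099800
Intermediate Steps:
1/(((H + 288) - 318) + 746) = 1/(((286 + 288) - 318) + 746) = 1/((574 - 318) + 746) = 1/(256 + 746) = 1/1002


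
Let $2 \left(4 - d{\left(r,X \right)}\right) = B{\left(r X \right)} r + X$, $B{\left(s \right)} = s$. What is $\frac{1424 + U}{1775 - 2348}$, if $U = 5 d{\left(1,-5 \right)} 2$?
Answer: $- \frac{1514}{573} \approx -2.6422$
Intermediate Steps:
$d{\left(r,X \right)} = 4 - \frac{X}{2} - \frac{X r^{2}}{2}$ ($d{\left(r,X \right)} = 4 - \frac{r X r + X}{2} = 4 - \frac{X r r + X}{2} = 4 - \frac{X r^{2} + X}{2} = 4 - \frac{X + X r^{2}}{2} = 4 - \left(\frac{X}{2} + \frac{X r^{2}}{2}\right) = 4 - \frac{X}{2} - \frac{X r^{2}}{2}$)
$U = 90$ ($U = 5 \left(4 - - \frac{5}{2} - - \frac{5 \cdot 1^{2}}{2}\right) 2 = 5 \left(4 + \frac{5}{2} - \left(- \frac{5}{2}\right) 1\right) 2 = 5 \left(4 + \frac{5}{2} + \frac{5}{2}\right) 2 = 5 \cdot 9 \cdot 2 = 45 \cdot 2 = 90$)
$\frac{1424 + U}{1775 - 2348} = \frac{1424 + 90}{1775 - 2348} = \frac{1514}{-573} = 1514 \left(- \frac{1}{573}\right) = - \frac{1514}{573}$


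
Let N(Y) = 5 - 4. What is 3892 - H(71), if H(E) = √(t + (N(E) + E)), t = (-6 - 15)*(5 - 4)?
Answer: 3892 - √51 ≈ 3884.9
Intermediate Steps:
N(Y) = 1
t = -21 (t = -21*1 = -21)
H(E) = √(-20 + E) (H(E) = √(-21 + (1 + E)) = √(-20 + E))
3892 - H(71) = 3892 - √(-20 + 71) = 3892 - √51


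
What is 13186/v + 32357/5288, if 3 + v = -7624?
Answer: 177059271/40331576 ≈ 4.3901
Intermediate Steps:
v = -7627 (v = -3 - 7624 = -7627)
13186/v + 32357/5288 = 13186/(-7627) + 32357/5288 = 13186*(-1/7627) + 32357*(1/5288) = -13186/7627 + 32357/5288 = 177059271/40331576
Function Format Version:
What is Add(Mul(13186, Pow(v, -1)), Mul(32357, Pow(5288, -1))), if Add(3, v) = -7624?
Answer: Rational(177059271, 40331576) ≈ 4.3901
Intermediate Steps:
v = -7627 (v = Add(-3, -7624) = -7627)
Add(Mul(13186, Pow(v, -1)), Mul(32357, Pow(5288, -1))) = Add(Mul(13186, Pow(-7627, -1)), Mul(32357, Pow(5288, -1))) = Add(Mul(13186, Rational(-1, 7627)), Mul(32357, Rational(1, 5288))) = Add(Rational(-13186, 7627), Rational(32357, 5288)) = Rational(177059271, 40331576)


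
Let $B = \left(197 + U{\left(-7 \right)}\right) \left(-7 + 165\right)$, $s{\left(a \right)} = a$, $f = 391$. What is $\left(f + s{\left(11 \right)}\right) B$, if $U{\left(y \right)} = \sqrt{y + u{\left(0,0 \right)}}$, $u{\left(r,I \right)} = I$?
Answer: $12512652 + 63516 i \sqrt{7} \approx 1.2513 \cdot 10^{7} + 1.6805 \cdot 10^{5} i$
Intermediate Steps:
$U{\left(y \right)} = \sqrt{y}$ ($U{\left(y \right)} = \sqrt{y + 0} = \sqrt{y}$)
$B = 31126 + 158 i \sqrt{7}$ ($B = \left(197 + \sqrt{-7}\right) \left(-7 + 165\right) = \left(197 + i \sqrt{7}\right) 158 = 31126 + 158 i \sqrt{7} \approx 31126.0 + 418.03 i$)
$\left(f + s{\left(11 \right)}\right) B = \left(391 + 11\right) \left(31126 + 158 i \sqrt{7}\right) = 402 \left(31126 + 158 i \sqrt{7}\right) = 12512652 + 63516 i \sqrt{7}$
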